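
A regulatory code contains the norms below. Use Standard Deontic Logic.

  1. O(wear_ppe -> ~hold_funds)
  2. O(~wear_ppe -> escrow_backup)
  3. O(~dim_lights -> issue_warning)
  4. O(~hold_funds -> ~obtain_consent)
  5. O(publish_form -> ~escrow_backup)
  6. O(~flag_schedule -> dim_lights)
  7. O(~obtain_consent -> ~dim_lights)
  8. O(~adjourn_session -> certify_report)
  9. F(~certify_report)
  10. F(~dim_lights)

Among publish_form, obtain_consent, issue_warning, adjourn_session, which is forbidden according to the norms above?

F(~dim_lights) at premise 10 means O(dim_lights).
The contrapositive of premise 7 (O(~obtain_consent -> ~dim_lights)) is O(dim_lights -> obtain_consent), and O(dim_lights) is already established, so O(obtain_consent).
Premise 4 is O(~hold_funds -> ~obtain_consent); contrapositively O(obtain_consent -> hold_funds). Since O(obtain_consent) holds, K gives O(hold_funds).
Premise 1 is O(wear_ppe -> ~hold_funds); contrapositively O(hold_funds -> ~wear_ppe). Since O(hold_funds) holds, K gives O(~wear_ppe).
Premise 2 is O(~wear_ppe -> escrow_backup); since O(~wear_ppe), deontic closure gives O(escrow_backup).
Premise 5 is O(publish_form -> ~escrow_backup); contrapositively O(escrow_backup -> ~publish_form). Since O(escrow_backup) holds, K gives O(~publish_form).
So O(~publish_form) holds, i.e. publish_form is forbidden. None of the other listed options is forbidden under the premises.

publish_form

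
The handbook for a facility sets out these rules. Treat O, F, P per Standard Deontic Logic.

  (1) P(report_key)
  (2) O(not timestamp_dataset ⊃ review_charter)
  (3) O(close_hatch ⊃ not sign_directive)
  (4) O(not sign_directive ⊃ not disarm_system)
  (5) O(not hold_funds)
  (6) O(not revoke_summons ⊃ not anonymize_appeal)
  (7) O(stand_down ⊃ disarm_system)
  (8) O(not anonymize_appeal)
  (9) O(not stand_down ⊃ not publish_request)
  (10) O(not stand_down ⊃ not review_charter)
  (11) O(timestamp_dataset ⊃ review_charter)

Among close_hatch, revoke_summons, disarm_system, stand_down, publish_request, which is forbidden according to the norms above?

close_hatch

By case analysis on not timestamp_dataset: premise 2 gives O(not timestamp_dataset ⊃ review_charter) and premise 11 gives O(timestamp_dataset ⊃ review_charter), so O(review_charter) either way.
Premise 10, O(not stand_down ⊃ not review_charter), contraposes to O(review_charter ⊃ stand_down); with O(review_charter) we get O(stand_down).
Premise 7 is O(stand_down ⊃ disarm_system); since O(stand_down), deontic closure gives O(disarm_system).
Premise 4, O(not sign_directive ⊃ not disarm_system), contraposes to O(disarm_system ⊃ sign_directive); with O(disarm_system) we get O(sign_directive).
The contrapositive of premise 3 (O(close_hatch ⊃ not sign_directive)) is O(sign_directive ⊃ not close_hatch), and O(sign_directive) is already established, so O(not close_hatch).
So O(not close_hatch) holds, i.e. close_hatch is forbidden. None of the other listed options is forbidden under the premises.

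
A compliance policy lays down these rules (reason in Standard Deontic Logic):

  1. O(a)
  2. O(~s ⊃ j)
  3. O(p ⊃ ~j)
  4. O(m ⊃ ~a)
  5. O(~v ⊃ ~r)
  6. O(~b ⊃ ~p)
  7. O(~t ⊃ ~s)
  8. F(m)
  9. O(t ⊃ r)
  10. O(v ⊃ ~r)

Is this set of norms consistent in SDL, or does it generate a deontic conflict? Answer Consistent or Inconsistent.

Premise 4 is O(m ⊃ ~a), but O(m) is not derivable from the premises, so it does not yield O(~a).
So O(~a) is not derivable, and the apparent clash with O(a) does not arise.
A world satisfying every obligation exists (e.g. a=true, b=false, j=true, m=false, p=false, r=false, s=false, t=false, v=false); no atom is both obligatory and forbidden, so the set is consistent.

Consistent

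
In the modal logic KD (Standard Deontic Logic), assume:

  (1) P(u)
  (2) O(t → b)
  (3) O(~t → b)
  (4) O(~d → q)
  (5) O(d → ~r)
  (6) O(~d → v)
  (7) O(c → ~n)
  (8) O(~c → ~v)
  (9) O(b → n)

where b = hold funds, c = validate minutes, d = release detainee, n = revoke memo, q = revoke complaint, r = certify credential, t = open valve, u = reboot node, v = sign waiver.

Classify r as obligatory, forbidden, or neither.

Forbidden

Premises 2 and 3 cover both cases: O(t → b) and O(~t → b). Since t ∨ ~t is a tautology, O(b) follows.
From O(b) and premise 9, O(b → n), we obtain O(n).
The contrapositive of premise 7 (O(c → ~n)) is O(n → ~c), and O(n) is already established, so O(~c).
Premise 8 is O(~c → ~v); since O(~c), deontic closure gives O(~v).
Premise 6, O(~d → v), contraposes to O(~v → d); with O(~v) we get O(d).
Applying K to premise 5 (O(d → ~r)) and O(d) yields O(~r).
Premises 1, 4 do not contribute to this derivation.
Thus O(~r), which is F(r): r is forbidden.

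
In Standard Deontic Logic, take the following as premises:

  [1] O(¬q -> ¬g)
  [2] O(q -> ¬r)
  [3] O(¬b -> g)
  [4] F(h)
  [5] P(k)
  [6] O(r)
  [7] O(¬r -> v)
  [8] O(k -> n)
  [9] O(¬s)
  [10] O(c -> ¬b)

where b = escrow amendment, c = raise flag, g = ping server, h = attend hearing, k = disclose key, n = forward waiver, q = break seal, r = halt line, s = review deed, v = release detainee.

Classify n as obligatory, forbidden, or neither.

Premise 8 is O(k -> n), but O(k) is not derivable from the premises (the permission P(k) asserts only ¬O(¬k), not O(k)), so it does not yield O(n).
No premise or chain of K-axiom applications forces O(n), and none forces O(¬n). So n is neither obligatory nor forbidden under these norms.

Neither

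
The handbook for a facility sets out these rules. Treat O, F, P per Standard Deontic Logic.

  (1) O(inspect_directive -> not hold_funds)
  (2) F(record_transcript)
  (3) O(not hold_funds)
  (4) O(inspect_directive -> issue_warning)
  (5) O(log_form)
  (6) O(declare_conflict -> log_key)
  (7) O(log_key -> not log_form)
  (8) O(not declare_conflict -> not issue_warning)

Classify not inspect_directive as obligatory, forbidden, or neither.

Obligatory

From premise 5 we have O(log_form).
Premise 7, O(log_key -> not log_form), contraposes to O(log_form -> not log_key); with O(log_form) we get O(not log_key).
Premise 6 is O(declare_conflict -> log_key); contrapositively O(not log_key -> not declare_conflict). Since O(not log_key) holds, K gives O(not declare_conflict).
Premise 8 is O(not declare_conflict -> not issue_warning); since O(not declare_conflict), deontic closure gives O(not issue_warning).
Premise 4, O(inspect_directive -> issue_warning), contraposes to O(not issue_warning -> not inspect_directive); with O(not issue_warning) we get O(not inspect_directive).
Premises 1, 2, 3 do not contribute to this derivation.
Hence not inspect_directive is obligatory.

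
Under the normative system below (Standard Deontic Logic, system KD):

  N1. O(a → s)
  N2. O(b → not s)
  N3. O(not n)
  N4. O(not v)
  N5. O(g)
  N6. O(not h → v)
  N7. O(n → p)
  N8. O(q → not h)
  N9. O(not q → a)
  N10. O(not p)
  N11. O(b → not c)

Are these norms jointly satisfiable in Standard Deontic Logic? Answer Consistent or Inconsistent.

Premise 7 is O(n → p), but O(n) is not derivable from the premises, so it does not yield O(p).
So O(p) is not derivable, and the apparent clash with O(not p) does not arise.
A world satisfying every obligation exists (e.g. a=true, b=false, c=false, g=true, h=true, n=false, p=false, q=false, s=true, v=false); no atom is both obligatory and forbidden, so the set is consistent.

Consistent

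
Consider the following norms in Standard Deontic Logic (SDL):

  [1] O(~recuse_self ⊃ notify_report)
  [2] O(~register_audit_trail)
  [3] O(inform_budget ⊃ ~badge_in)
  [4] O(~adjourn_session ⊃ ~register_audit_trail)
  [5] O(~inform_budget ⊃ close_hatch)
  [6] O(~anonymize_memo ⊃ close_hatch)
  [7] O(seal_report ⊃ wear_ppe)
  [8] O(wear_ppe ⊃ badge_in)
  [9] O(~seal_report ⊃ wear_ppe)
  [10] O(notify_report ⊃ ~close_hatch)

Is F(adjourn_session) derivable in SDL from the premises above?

No

Premise 4 is O(~adjourn_session ⊃ ~register_audit_trail); even if O(~register_audit_trail) held, inferring O(~adjourn_session) would be affirming the consequent — invalid.
No other premise forces O(~adjourn_session). An ideal world satisfying every premise can still have adjourn_session true, so F(adjourn_session) is not derivable.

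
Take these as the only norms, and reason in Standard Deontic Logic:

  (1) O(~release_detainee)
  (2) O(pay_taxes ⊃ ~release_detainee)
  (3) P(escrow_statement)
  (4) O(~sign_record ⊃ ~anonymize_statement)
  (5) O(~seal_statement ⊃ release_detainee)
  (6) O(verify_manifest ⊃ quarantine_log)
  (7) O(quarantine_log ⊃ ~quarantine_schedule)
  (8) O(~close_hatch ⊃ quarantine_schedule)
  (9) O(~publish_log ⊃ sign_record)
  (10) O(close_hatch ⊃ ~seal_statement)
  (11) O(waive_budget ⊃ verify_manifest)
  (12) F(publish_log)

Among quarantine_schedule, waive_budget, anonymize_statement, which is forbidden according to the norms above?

Premise 1 states O(~release_detainee) outright.
Premise 5, O(~seal_statement ⊃ release_detainee), contraposes to O(~release_detainee ⊃ seal_statement); with O(~release_detainee) we get O(seal_statement).
The contrapositive of premise 10 (O(close_hatch ⊃ ~seal_statement)) is O(seal_statement ⊃ ~close_hatch), and O(seal_statement) is already established, so O(~close_hatch).
Premise 8 is O(~close_hatch ⊃ quarantine_schedule); since O(~close_hatch), deontic closure gives O(quarantine_schedule).
The contrapositive of premise 7 (O(quarantine_log ⊃ ~quarantine_schedule)) is O(quarantine_schedule ⊃ ~quarantine_log), and O(quarantine_schedule) is already established, so O(~quarantine_log).
The contrapositive of premise 6 (O(verify_manifest ⊃ quarantine_log)) is O(~quarantine_log ⊃ ~verify_manifest), and O(~quarantine_log) is already established, so O(~verify_manifest).
Premise 11, O(waive_budget ⊃ verify_manifest), contraposes to O(~verify_manifest ⊃ ~waive_budget); with O(~verify_manifest) we get O(~waive_budget).
So O(~waive_budget) holds, i.e. waive_budget is forbidden. None of the other listed options is forbidden under the premises.

waive_budget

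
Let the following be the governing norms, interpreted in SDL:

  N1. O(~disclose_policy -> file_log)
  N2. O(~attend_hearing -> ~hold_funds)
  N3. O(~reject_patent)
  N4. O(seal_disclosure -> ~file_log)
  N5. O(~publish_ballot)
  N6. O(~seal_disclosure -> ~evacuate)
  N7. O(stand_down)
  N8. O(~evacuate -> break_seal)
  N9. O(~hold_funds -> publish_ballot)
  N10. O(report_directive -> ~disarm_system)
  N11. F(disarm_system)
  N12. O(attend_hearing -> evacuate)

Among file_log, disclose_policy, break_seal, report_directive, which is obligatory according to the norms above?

From premise 5 we have O(~publish_ballot).
Premise 9, O(~hold_funds -> publish_ballot), contraposes to O(~publish_ballot -> hold_funds); with O(~publish_ballot) we get O(hold_funds).
Premise 2 is O(~attend_hearing -> ~hold_funds); contrapositively O(hold_funds -> attend_hearing). Since O(hold_funds) holds, K gives O(attend_hearing).
Applying K to premise 12 (O(attend_hearing -> evacuate)) and O(attend_hearing) yields O(evacuate).
The contrapositive of premise 6 (O(~seal_disclosure -> ~evacuate)) is O(evacuate -> seal_disclosure), and O(evacuate) is already established, so O(seal_disclosure).
With premise 4, O(seal_disclosure -> ~file_log), the K-axiom yields O(~file_log).
Premise 1, O(~disclose_policy -> file_log), contraposes to O(~file_log -> disclose_policy); with O(~file_log) we get O(disclose_policy).
So O(disclose_policy) holds — disclose_policy is obligatory. None of the other listed options is made obligatory by any chain of premises.

disclose_policy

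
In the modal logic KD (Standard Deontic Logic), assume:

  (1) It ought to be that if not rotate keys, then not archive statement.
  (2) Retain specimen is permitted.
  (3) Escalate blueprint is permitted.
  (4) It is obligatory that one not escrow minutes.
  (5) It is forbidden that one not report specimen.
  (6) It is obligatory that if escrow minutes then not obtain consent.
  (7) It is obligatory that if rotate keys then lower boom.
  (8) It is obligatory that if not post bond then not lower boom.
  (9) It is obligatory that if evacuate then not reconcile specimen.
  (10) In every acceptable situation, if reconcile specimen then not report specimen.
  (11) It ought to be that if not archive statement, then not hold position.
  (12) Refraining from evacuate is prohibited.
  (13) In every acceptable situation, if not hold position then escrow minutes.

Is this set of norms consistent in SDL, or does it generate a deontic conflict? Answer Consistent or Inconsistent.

Consistent

Premise 10 is O(reconcile_specimen → ¬report_specimen), but O(reconcile_specimen) is not derivable from the premises, so it does not yield O(¬report_specimen).
So O(¬report_specimen) is not derivable, and the apparent clash with O(report_specimen) does not arise.
A world satisfying every obligation exists (e.g. archive_statement=true, escalate_blueprint=false, escrow_minutes=false, evacuate=true, hold_position=true, lower_boom=true, obtain_consent=false, post_bond=true, reconcile_specimen=false, report_specimen=true, retain_specimen=false, rotate_keys=true); no atom is both obligatory and forbidden, so the set is consistent.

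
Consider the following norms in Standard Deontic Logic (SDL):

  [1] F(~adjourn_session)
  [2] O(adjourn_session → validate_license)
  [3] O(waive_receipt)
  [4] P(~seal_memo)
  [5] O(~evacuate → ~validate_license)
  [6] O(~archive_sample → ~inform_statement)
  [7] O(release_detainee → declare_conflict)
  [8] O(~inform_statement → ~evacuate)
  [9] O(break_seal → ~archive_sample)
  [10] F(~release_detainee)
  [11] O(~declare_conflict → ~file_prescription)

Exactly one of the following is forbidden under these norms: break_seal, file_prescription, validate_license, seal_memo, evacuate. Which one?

Premise 1, F(~adjourn_session), is equivalent to O(adjourn_session).
From O(adjourn_session) and premise 2, O(adjourn_session → validate_license), we obtain O(validate_license).
Premise 5 is O(~evacuate → ~validate_license); contrapositively O(validate_license → evacuate). Since O(validate_license) holds, K gives O(evacuate).
The contrapositive of premise 8 (O(~inform_statement → ~evacuate)) is O(evacuate → inform_statement), and O(evacuate) is already established, so O(inform_statement).
The contrapositive of premise 6 (O(~archive_sample → ~inform_statement)) is O(inform_statement → archive_sample), and O(inform_statement) is already established, so O(archive_sample).
Premise 9 is O(break_seal → ~archive_sample); contrapositively O(archive_sample → ~break_seal). Since O(archive_sample) holds, K gives O(~break_seal).
So O(~break_seal) holds, i.e. break_seal is forbidden. None of the other listed options is forbidden under the premises.

break_seal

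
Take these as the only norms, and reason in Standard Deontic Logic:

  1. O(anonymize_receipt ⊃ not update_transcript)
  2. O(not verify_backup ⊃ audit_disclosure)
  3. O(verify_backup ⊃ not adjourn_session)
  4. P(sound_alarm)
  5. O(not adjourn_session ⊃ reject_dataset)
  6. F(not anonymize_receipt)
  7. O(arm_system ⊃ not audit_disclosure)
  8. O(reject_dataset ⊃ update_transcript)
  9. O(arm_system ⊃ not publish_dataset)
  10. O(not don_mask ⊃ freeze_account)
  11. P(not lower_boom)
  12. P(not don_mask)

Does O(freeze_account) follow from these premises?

Premise 10 is O(not don_mask ⊃ freeze_account), but O(not don_mask) is not derivable from the premises (the permission P(not don_mask) asserts only not O(don_mask), not O(not don_mask)), so it does not yield O(freeze_account).
No other premise forces O(freeze_account). An ideal world satisfying every premise can still have freeze_account false, so O(freeze_account) is not derivable.

No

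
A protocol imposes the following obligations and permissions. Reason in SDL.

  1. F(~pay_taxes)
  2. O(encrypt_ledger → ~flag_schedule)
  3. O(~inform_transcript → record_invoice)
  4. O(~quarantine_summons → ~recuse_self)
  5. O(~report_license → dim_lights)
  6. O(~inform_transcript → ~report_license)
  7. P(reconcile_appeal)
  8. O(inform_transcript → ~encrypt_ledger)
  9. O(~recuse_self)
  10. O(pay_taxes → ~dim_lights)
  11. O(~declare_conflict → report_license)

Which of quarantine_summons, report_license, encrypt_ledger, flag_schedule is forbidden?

encrypt_ledger

F(~pay_taxes) at premise 1 means O(pay_taxes).
Applying K to premise 10 (O(pay_taxes → ~dim_lights)) and O(pay_taxes) yields O(~dim_lights).
Premise 5 is O(~report_license → dim_lights); contrapositively O(~dim_lights → report_license). Since O(~dim_lights) holds, K gives O(report_license).
The contrapositive of premise 6 (O(~inform_transcript → ~report_license)) is O(report_license → inform_transcript), and O(report_license) is already established, so O(inform_transcript).
From O(inform_transcript) and premise 8, O(inform_transcript → ~encrypt_ledger), we obtain O(~encrypt_ledger).
So O(~encrypt_ledger) holds, i.e. encrypt_ledger is forbidden. None of the other listed options is forbidden under the premises.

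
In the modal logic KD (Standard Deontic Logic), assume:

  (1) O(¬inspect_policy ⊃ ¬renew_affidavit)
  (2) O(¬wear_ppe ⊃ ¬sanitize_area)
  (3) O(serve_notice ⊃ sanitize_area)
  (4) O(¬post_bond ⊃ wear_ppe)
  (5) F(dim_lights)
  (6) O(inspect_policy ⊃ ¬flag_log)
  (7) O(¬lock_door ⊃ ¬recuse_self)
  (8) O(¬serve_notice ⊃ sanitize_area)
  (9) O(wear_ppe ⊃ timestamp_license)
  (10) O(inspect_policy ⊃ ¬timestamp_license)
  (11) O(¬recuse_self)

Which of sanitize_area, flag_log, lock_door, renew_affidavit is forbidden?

renew_affidavit

Premises 8 and 3 cover both cases: O(¬serve_notice ⊃ sanitize_area) and O(serve_notice ⊃ sanitize_area). Since ¬serve_notice ∨ serve_notice is a tautology, O(sanitize_area) follows.
The contrapositive of premise 2 (O(¬wear_ppe ⊃ ¬sanitize_area)) is O(sanitize_area ⊃ wear_ppe), and O(sanitize_area) is already established, so O(wear_ppe).
With premise 9, O(wear_ppe ⊃ timestamp_license), the K-axiom yields O(timestamp_license).
Premise 10 is O(inspect_policy ⊃ ¬timestamp_license); contrapositively O(timestamp_license ⊃ ¬inspect_policy). Since O(timestamp_license) holds, K gives O(¬inspect_policy).
Applying K to premise 1 (O(¬inspect_policy ⊃ ¬renew_affidavit)) and O(¬inspect_policy) yields O(¬renew_affidavit).
So O(¬renew_affidavit) holds, i.e. renew_affidavit is forbidden. None of the other listed options is forbidden under the premises.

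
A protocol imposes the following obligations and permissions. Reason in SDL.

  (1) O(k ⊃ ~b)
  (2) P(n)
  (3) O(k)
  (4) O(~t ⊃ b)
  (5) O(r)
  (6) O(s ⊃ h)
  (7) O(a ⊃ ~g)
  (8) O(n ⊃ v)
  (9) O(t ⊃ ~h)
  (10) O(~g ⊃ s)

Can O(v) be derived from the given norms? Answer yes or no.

No

Premise 8 is O(n ⊃ v), but O(n) is not derivable from the premises (the permission P(n) asserts only ~O(~n), not O(n)), so it does not yield O(v).
No other premise forces O(v). An ideal world satisfying every premise can still have v false, so O(v) is not derivable.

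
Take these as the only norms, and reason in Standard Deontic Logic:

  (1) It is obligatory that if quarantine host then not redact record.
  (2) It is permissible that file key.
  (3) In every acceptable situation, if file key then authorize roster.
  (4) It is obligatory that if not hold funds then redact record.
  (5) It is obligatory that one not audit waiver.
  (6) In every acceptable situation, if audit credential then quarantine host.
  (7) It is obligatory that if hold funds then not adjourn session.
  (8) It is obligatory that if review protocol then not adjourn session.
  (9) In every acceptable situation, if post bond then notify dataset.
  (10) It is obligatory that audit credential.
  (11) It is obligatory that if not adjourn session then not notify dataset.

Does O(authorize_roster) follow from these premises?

No

Premise 3 is O(file_key → authorize_roster), but O(file_key) is not derivable from the premises (the permission P(file_key) asserts only ¬O(¬file_key), not O(file_key)), so it does not yield O(authorize_roster).
No other premise forces O(authorize_roster). An ideal world satisfying every premise can still have authorize_roster false, so O(authorize_roster) is not derivable.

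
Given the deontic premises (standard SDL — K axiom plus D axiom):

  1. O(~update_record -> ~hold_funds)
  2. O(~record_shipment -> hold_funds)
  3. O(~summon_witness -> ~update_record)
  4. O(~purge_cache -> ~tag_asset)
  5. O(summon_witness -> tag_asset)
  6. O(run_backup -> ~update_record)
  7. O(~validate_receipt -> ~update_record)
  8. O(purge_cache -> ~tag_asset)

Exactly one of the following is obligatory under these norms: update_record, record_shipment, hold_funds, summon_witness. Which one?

Premises 8 and 4 are O(purge_cache -> ~tag_asset) and O(~purge_cache -> ~tag_asset); every ideal world satisfies purge_cache or ~purge_cache, so in either case ~tag_asset holds — hence O(~tag_asset).
Premise 5, O(summon_witness -> tag_asset), contraposes to O(~tag_asset -> ~summon_witness); with O(~tag_asset) we get O(~summon_witness).
Premise 3 is O(~summon_witness -> ~update_record); since O(~summon_witness), deontic closure gives O(~update_record).
From O(~update_record) and premise 1, O(~update_record -> ~hold_funds), we obtain O(~hold_funds).
The contrapositive of premise 2 (O(~record_shipment -> hold_funds)) is O(~hold_funds -> record_shipment), and O(~hold_funds) is already established, so O(record_shipment).
So O(record_shipment) holds — record_shipment is obligatory. None of the other listed options is made obligatory by any chain of premises.

record_shipment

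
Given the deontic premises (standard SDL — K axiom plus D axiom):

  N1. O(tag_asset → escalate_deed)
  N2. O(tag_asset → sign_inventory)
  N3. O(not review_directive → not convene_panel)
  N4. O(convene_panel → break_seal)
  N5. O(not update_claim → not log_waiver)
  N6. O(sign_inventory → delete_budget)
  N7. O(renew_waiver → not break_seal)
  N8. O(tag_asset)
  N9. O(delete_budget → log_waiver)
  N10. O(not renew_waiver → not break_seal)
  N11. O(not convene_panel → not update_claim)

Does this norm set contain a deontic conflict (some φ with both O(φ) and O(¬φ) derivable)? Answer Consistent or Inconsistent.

Inconsistent

Premises 7 and 10 cover both cases: O(renew_waiver → not break_seal) and O(not renew_waiver → not break_seal). Since renew_waiver ∨ not renew_waiver is a tautology, O(not break_seal) follows.
The contrapositive of premise 4 (O(convene_panel → break_seal)) is O(not break_seal → not convene_panel), and O(not break_seal) is already established, so O(not convene_panel).
Applying K to premise 11 (O(not convene_panel → not update_claim)) and O(not convene_panel) yields O(not update_claim).
Applying K to premise 5 (O(not update_claim → not log_waiver)) and O(not update_claim) yields O(not log_waiver).
Premise 9, O(delete_budget → log_waiver), contraposes to O(not log_waiver → not delete_budget); with O(not log_waiver) we get O(not delete_budget).
Premise 6 is O(sign_inventory → delete_budget); contrapositively O(not delete_budget → not sign_inventory). Since O(not delete_budget) holds, K gives O(not sign_inventory).
Premise 2, O(tag_asset → sign_inventory), contraposes to O(not sign_inventory → not tag_asset); with O(not sign_inventory) we get O(not tag_asset).
Yet premise 8 states O(tag_asset).
We now have both O(not tag_asset) and O(tag_asset) — tag_asset is simultaneously obligatory and forbidden, violating the D-axiom.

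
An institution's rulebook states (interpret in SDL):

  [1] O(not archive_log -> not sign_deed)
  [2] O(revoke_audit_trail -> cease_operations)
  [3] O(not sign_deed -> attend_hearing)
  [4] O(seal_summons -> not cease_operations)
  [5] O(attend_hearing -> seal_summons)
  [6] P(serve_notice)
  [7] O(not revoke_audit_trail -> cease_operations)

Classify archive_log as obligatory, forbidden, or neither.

Premises 7 and 2 cover both cases: O(not revoke_audit_trail -> cease_operations) and O(revoke_audit_trail -> cease_operations). Since not revoke_audit_trail ∨ revoke_audit_trail is a tautology, O(cease_operations) follows.
Premise 4, O(seal_summons -> not cease_operations), contraposes to O(cease_operations -> not seal_summons); with O(cease_operations) we get O(not seal_summons).
Premise 5 is O(attend_hearing -> seal_summons); contrapositively O(not seal_summons -> not attend_hearing). Since O(not seal_summons) holds, K gives O(not attend_hearing).
Premise 3, O(not sign_deed -> attend_hearing), contraposes to O(not attend_hearing -> sign_deed); with O(not attend_hearing) we get O(sign_deed).
Premise 1, O(not archive_log -> not sign_deed), contraposes to O(sign_deed -> archive_log); with O(sign_deed) we get O(archive_log).
Premise 6 does not contribute to this derivation.
Hence archive_log is obligatory.

Obligatory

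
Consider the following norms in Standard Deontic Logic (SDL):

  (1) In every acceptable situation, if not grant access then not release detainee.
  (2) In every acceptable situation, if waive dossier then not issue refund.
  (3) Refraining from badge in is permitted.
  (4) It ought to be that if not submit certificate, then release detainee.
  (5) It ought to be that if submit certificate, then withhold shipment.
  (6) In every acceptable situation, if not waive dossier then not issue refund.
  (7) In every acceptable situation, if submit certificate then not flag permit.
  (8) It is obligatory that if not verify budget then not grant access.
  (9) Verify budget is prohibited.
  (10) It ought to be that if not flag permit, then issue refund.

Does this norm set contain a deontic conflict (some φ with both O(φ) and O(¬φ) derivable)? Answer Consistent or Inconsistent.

Inconsistent

By case analysis on waive_dossier: premise 2 gives O(waive_dossier → ¬issue_refund) and premise 6 gives O(¬waive_dossier → ¬issue_refund), so O(¬issue_refund) either way.
Premise 10 is O(¬flag_permit → issue_refund); contrapositively O(¬issue_refund → flag_permit). Since O(¬issue_refund) holds, K gives O(flag_permit).
Premise 7 is O(submit_certificate → ¬flag_permit); contrapositively O(flag_permit → ¬submit_certificate). Since O(flag_permit) holds, K gives O(¬submit_certificate).
Premise 4 is O(¬submit_certificate → release_detainee); since O(¬submit_certificate), deontic closure gives O(release_detainee).
The contrapositive of premise 1 (O(¬grant_access → ¬release_detainee)) is O(release_detainee → grant_access), and O(release_detainee) is already established, so O(grant_access).
The contrapositive of premise 8 (O(¬verify_budget → ¬grant_access)) is O(grant_access → verify_budget), and O(grant_access) is already established, so O(verify_budget).
However, F(verify_budget) at premise 9 amounts to O(¬verify_budget).
We now have both O(verify_budget) and O(¬verify_budget) — verify_budget is simultaneously obligatory and forbidden, violating the D-axiom.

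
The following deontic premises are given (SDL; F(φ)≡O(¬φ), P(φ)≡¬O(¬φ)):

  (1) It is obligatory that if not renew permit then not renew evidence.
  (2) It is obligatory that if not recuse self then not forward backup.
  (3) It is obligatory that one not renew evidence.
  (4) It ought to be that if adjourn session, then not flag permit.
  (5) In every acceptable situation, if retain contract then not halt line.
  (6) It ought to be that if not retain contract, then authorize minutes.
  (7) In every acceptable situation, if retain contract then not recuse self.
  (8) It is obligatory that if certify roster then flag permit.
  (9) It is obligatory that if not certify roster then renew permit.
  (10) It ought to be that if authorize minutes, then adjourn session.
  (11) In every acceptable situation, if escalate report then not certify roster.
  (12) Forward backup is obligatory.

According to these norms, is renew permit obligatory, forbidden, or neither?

From premise 12 we have O(forward_backup).
The contrapositive of premise 2 (O(¬recuse_self → ¬forward_backup)) is O(forward_backup → recuse_self), and O(forward_backup) is already established, so O(recuse_self).
Premise 7, O(retain_contract → ¬recuse_self), contraposes to O(recuse_self → ¬retain_contract); with O(recuse_self) we get O(¬retain_contract).
Applying K to premise 6 (O(¬retain_contract → authorize_minutes)) and O(¬retain_contract) yields O(authorize_minutes).
With premise 10, O(authorize_minutes → adjourn_session), the K-axiom yields O(adjourn_session).
Applying K to premise 4 (O(adjourn_session → ¬flag_permit)) and O(adjourn_session) yields O(¬flag_permit).
Premise 8, O(certify_roster → flag_permit), contraposes to O(¬flag_permit → ¬certify_roster); with O(¬flag_permit) we get O(¬certify_roster).
Premise 9 is O(¬certify_roster → renew_permit); since O(¬certify_roster), deontic closure gives O(renew_permit).
Premises 1, 3, 5, 11 do not contribute to this derivation.
Hence renew_permit is obligatory.

Obligatory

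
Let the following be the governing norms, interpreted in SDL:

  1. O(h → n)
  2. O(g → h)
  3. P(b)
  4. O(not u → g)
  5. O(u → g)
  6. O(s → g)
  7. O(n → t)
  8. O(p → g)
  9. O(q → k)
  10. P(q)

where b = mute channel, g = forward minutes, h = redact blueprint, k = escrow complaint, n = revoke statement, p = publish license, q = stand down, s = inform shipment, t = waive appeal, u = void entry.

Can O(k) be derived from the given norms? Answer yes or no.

No

Premise 9 is O(q → k), but O(q) is not derivable from the premises (the permission P(q) asserts only not O(not q), not O(q)), so it does not yield O(k).
No other premise forces O(k). An ideal world satisfying every premise can still have k false, so O(k) is not derivable.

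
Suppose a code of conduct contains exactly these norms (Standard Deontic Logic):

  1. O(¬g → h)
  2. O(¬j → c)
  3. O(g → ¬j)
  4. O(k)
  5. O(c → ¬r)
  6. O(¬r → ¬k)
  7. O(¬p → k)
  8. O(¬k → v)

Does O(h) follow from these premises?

Yes

Premise 4 states O(k) outright.
The contrapositive of premise 6 (O(¬r → ¬k)) is O(k → r), and O(k) is already established, so O(r).
The contrapositive of premise 5 (O(c → ¬r)) is O(r → ¬c), and O(r) is already established, so O(¬c).
The contrapositive of premise 2 (O(¬j → c)) is O(¬c → j), and O(¬c) is already established, so O(j).
Premise 3 is O(g → ¬j); contrapositively O(j → ¬g). Since O(j) holds, K gives O(¬g).
Premise 1 is O(¬g → h); since O(¬g), deontic closure gives O(h).
Premises 7, 8 do not contribute to this derivation.
So O(h) follows.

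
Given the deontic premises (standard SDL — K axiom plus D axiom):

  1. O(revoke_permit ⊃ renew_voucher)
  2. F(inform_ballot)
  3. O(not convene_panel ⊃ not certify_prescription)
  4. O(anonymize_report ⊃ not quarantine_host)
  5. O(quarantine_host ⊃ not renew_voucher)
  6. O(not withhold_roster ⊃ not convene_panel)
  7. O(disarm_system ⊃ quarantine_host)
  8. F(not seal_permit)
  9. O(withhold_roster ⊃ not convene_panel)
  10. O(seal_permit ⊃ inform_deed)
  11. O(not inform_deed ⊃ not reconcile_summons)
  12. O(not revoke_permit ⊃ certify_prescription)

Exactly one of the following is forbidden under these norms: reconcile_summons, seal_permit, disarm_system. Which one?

disarm_system

Premises 9 and 6 are O(withhold_roster ⊃ not convene_panel) and O(not withhold_roster ⊃ not convene_panel); every ideal world satisfies withhold_roster or not withhold_roster, so in either case not convene_panel holds — hence O(not convene_panel).
Premise 3 is O(not convene_panel ⊃ not certify_prescription); since O(not convene_panel), deontic closure gives O(not certify_prescription).
The contrapositive of premise 12 (O(not revoke_permit ⊃ certify_prescription)) is O(not certify_prescription ⊃ revoke_permit), and O(not certify_prescription) is already established, so O(revoke_permit).
Applying K to premise 1 (O(revoke_permit ⊃ renew_voucher)) and O(revoke_permit) yields O(renew_voucher).
The contrapositive of premise 5 (O(quarantine_host ⊃ not renew_voucher)) is O(renew_voucher ⊃ not quarantine_host), and O(renew_voucher) is already established, so O(not quarantine_host).
Premise 7, O(disarm_system ⊃ quarantine_host), contraposes to O(not quarantine_host ⊃ not disarm_system); with O(not quarantine_host) we get O(not disarm_system).
So O(not disarm_system) holds, i.e. disarm_system is forbidden. None of the other listed options is forbidden under the premises.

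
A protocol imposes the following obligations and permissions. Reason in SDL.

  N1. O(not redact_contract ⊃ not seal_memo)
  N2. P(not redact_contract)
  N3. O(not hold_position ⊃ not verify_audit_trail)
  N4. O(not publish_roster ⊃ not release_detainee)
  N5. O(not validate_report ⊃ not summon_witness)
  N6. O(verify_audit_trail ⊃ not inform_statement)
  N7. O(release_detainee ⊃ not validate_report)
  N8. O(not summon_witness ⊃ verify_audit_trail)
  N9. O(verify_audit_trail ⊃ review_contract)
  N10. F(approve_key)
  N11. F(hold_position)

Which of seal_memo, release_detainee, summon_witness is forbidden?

Premise 11, F(hold_position), is equivalent to O(not hold_position).
From O(not hold_position) and premise 3, O(not hold_position ⊃ not verify_audit_trail), we obtain O(not verify_audit_trail).
The contrapositive of premise 8 (O(not summon_witness ⊃ verify_audit_trail)) is O(not verify_audit_trail ⊃ summon_witness), and O(not verify_audit_trail) is already established, so O(summon_witness).
Premise 5 is O(not validate_report ⊃ not summon_witness); contrapositively O(summon_witness ⊃ validate_report). Since O(summon_witness) holds, K gives O(validate_report).
Premise 7 is O(release_detainee ⊃ not validate_report); contrapositively O(validate_report ⊃ not release_detainee). Since O(validate_report) holds, K gives O(not release_detainee).
So O(not release_detainee) holds, i.e. release_detainee is forbidden. None of the other listed options is forbidden under the premises.

release_detainee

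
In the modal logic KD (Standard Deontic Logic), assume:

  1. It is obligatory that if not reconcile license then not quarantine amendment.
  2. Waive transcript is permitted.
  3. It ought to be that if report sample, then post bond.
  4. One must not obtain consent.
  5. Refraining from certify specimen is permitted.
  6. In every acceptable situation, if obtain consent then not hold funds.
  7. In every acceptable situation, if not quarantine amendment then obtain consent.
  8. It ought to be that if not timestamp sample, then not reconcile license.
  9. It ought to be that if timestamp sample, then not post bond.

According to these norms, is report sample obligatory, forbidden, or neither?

Forbidden

Premise 4, F(obtain_consent), is equivalent to O(¬obtain_consent).
Premise 7 is O(¬quarantine_amendment → obtain_consent); contrapositively O(¬obtain_consent → quarantine_amendment). Since O(¬obtain_consent) holds, K gives O(quarantine_amendment).
The contrapositive of premise 1 (O(¬reconcile_license → ¬quarantine_amendment)) is O(quarantine_amendment → reconcile_license), and O(quarantine_amendment) is already established, so O(reconcile_license).
The contrapositive of premise 8 (O(¬timestamp_sample → ¬reconcile_license)) is O(reconcile_license → timestamp_sample), and O(reconcile_license) is already established, so O(timestamp_sample).
Premise 9 is O(timestamp_sample → ¬post_bond); since O(timestamp_sample), deontic closure gives O(¬post_bond).
Premise 3 is O(report_sample → post_bond); contrapositively O(¬post_bond → ¬report_sample). Since O(¬post_bond) holds, K gives O(¬report_sample).
Premises 2, 5, 6 do not contribute to this derivation.
Thus O(¬report_sample), which is F(report_sample): report_sample is forbidden.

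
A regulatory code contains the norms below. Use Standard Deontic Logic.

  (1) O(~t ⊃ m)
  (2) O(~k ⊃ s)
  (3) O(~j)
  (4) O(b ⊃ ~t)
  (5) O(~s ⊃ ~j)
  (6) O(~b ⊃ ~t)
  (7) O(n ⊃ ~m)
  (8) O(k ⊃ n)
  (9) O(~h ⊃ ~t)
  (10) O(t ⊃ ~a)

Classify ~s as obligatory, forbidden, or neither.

Forbidden

By case analysis on ~b: premise 6 gives O(~b ⊃ ~t) and premise 4 gives O(b ⊃ ~t), so O(~t) either way.
Premise 1 is O(~t ⊃ m); since O(~t), deontic closure gives O(m).
Premise 7 is O(n ⊃ ~m); contrapositively O(m ⊃ ~n). Since O(m) holds, K gives O(~n).
The contrapositive of premise 8 (O(k ⊃ n)) is O(~n ⊃ ~k), and O(~n) is already established, so O(~k).
From O(~k) and premise 2, O(~k ⊃ s), we obtain O(s).
Premises 3, 5, 9, 10 do not contribute to this derivation.
Thus O(s), which is F(~s): ~s is forbidden.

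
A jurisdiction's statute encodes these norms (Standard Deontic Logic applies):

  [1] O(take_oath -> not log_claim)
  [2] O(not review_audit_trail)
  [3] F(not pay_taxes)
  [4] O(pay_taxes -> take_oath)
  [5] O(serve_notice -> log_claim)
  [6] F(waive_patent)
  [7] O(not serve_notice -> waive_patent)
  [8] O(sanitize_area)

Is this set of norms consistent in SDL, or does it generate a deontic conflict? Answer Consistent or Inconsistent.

Premise 3 is F(not pay_taxes), i.e. O(pay_taxes).
From O(pay_taxes) and premise 4, O(pay_taxes -> take_oath), we obtain O(take_oath).
From O(take_oath) and premise 1, O(take_oath -> not log_claim), we obtain O(not log_claim).
The contrapositive of premise 5 (O(serve_notice -> log_claim)) is O(not log_claim -> not serve_notice), and O(not log_claim) is already established, so O(not serve_notice).
Premise 7 is O(not serve_notice -> waive_patent); since O(not serve_notice), deontic closure gives O(waive_patent).
Yet premise 6 is F(waive_patent), i.e. O(not waive_patent).
We now have both O(waive_patent) and O(not waive_patent) — waive_patent is simultaneously obligatory and forbidden, violating the D-axiom.

Inconsistent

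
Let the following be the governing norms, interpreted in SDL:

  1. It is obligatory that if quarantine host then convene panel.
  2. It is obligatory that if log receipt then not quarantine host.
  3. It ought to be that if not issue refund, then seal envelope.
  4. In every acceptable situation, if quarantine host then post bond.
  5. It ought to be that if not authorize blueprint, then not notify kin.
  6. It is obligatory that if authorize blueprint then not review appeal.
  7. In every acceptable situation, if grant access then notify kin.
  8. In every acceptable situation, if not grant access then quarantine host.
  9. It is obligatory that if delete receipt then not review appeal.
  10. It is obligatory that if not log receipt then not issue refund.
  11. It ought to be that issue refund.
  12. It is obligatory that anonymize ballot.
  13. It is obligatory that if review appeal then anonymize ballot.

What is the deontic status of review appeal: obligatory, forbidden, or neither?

Forbidden

From premise 11 we have O(issue_refund).
Premise 10 is O(¬log_receipt → ¬issue_refund); contrapositively O(issue_refund → log_receipt). Since O(issue_refund) holds, K gives O(log_receipt).
Applying K to premise 2 (O(log_receipt → ¬quarantine_host)) and O(log_receipt) yields O(¬quarantine_host).
Premise 8, O(¬grant_access → quarantine_host), contraposes to O(¬quarantine_host → grant_access); with O(¬quarantine_host) we get O(grant_access).
Applying K to premise 7 (O(grant_access → notify_kin)) and O(grant_access) yields O(notify_kin).
Premise 5 is O(¬authorize_blueprint → ¬notify_kin); contrapositively O(notify_kin → authorize_blueprint). Since O(notify_kin) holds, K gives O(authorize_blueprint).
Applying K to premise 6 (O(authorize_blueprint → ¬review_appeal)) and O(authorize_blueprint) yields O(¬review_appeal).
Premises 1, 3, 4, 9, 12, 13 do not contribute to this derivation.
Thus O(¬review_appeal), which is F(review_appeal): review_appeal is forbidden.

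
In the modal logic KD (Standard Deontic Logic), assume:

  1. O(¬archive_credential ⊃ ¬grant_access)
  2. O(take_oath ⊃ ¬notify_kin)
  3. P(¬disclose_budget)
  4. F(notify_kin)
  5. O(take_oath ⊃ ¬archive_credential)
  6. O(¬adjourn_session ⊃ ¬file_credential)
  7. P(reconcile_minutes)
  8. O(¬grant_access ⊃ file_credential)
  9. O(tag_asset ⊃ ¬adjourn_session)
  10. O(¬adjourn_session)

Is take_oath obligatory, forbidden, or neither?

Forbidden

From premise 10 we have O(¬adjourn_session).
Applying K to premise 6 (O(¬adjourn_session ⊃ ¬file_credential)) and O(¬adjourn_session) yields O(¬file_credential).
The contrapositive of premise 8 (O(¬grant_access ⊃ file_credential)) is O(¬file_credential ⊃ grant_access), and O(¬file_credential) is already established, so O(grant_access).
Premise 1 is O(¬archive_credential ⊃ ¬grant_access); contrapositively O(grant_access ⊃ archive_credential). Since O(grant_access) holds, K gives O(archive_credential).
Premise 5, O(take_oath ⊃ ¬archive_credential), contraposes to O(archive_credential ⊃ ¬take_oath); with O(archive_credential) we get O(¬take_oath).
Premises 2, 3, 4, 7, 9 do not contribute to this derivation.
Thus O(¬take_oath), which is F(take_oath): take_oath is forbidden.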